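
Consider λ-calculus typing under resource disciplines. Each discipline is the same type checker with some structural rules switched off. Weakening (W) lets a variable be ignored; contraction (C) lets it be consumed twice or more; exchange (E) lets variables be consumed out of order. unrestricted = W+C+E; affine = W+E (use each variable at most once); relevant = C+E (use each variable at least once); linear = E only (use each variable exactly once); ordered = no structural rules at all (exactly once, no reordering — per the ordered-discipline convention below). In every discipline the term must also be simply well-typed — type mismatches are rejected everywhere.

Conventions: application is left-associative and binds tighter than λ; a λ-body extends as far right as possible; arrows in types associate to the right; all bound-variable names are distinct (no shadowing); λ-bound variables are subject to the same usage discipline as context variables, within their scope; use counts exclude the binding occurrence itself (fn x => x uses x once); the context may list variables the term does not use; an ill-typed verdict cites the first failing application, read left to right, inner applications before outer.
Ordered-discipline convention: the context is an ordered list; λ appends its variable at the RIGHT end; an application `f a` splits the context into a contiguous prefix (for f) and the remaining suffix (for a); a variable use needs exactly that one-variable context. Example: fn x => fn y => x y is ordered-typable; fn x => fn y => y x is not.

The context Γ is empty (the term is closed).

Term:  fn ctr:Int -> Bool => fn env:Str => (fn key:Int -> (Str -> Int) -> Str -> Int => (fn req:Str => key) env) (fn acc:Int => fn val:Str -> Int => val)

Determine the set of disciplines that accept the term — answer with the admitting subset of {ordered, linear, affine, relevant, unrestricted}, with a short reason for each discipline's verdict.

admitted by: affine, unrestricted
counts: ctr (bound) ×0, env (bound) ×1, key (bound) ×1, req (bound) ×0, acc (bound) ×0, val (bound) ×1
use order (left to right): key, env, val
typing: well-typed at (Int -> Bool) -> Str -> Int -> (Str -> Int) -> Str -> Int
ordered: ✗ — ctr, req, acc never used (weakening)
linear: ✗ — ctr, req, acc never used (weakening)
affine: ✓ — ctr, env, key, req, acc, val: no repeats, contraction unneeded
relevant: ✗ — ctr, req, acc never used (weakening)
unrestricted: ✓ — type-checks ((Int -> Bool) -> Str -> Int -> (Str -> Int) -> Str -> Int) and nothing is barred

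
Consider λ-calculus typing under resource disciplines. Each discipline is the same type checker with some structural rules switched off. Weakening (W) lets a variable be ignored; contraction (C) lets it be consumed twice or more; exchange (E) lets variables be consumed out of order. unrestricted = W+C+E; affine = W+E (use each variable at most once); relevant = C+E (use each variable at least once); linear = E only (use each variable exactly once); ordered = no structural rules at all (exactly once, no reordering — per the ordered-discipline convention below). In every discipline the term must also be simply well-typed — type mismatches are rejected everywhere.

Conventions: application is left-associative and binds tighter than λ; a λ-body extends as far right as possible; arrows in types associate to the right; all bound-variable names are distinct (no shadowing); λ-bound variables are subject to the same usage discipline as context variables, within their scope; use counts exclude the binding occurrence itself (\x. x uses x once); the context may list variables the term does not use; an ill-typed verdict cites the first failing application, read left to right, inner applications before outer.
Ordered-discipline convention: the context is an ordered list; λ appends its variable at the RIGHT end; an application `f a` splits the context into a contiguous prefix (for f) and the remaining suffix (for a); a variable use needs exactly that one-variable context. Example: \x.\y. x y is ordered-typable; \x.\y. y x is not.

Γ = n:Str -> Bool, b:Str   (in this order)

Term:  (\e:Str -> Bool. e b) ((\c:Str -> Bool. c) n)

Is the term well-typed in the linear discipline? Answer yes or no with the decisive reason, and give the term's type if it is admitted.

yes — exactly-once usage across n, b, e, c; term : Bool
counts: n=1; b=1; e [bound]=1; c [bound]=1
left-to-right use order: e, b, c, n
typing: well-typed at Bool
summary: ordered ✗; linear ✓; affine ✓; relevant ✓; unrestricted ✓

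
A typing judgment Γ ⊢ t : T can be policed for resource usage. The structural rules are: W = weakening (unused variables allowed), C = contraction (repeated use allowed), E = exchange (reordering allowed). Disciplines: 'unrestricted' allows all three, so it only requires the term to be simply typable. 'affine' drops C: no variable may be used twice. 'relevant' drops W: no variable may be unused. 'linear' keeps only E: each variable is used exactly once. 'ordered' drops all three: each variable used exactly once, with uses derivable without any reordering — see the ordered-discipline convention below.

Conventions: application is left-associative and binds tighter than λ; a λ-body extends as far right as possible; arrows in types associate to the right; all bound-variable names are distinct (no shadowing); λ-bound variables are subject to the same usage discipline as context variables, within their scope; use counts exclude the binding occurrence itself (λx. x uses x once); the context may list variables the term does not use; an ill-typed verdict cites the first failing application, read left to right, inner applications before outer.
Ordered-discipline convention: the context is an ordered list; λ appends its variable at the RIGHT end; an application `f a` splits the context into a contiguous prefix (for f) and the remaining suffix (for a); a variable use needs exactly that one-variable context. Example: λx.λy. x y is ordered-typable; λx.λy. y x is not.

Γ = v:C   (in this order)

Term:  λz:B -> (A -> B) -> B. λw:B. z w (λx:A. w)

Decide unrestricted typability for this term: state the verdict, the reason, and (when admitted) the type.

yes — simply typable at (B -> (A -> B) -> B) -> B -> B; W, C, E all held; term : (B -> (A -> B) -> B) -> B -> B
usage: v: 0; z (bound): 1; w (bound): 2; x (bound): 0
use order (left to right): z, w, w
typing: the term checks, with type (B -> (A -> B) -> B) -> B -> B
all disciplines: ordered ✗, linear ✗, affine ✗, relevant ✗, unrestricted ✓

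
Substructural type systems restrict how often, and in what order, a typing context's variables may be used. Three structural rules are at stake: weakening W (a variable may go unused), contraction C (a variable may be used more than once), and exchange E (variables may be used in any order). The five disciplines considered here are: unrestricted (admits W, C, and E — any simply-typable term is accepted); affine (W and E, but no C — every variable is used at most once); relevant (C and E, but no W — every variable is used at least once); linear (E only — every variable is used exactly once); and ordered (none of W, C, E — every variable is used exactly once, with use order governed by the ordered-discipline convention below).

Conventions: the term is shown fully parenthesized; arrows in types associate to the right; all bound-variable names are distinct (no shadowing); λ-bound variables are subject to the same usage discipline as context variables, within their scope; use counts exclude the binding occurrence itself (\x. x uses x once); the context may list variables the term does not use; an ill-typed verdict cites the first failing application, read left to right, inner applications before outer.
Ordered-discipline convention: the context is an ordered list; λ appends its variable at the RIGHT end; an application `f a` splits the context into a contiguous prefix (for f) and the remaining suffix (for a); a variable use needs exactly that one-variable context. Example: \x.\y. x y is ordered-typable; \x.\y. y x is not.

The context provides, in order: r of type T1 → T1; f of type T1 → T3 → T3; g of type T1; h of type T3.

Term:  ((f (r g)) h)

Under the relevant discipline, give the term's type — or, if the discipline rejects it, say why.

term : T3
counts: r=1, f=1, g=1, h=1
left-to-right use order: f, r, g, h
typing: well-typed — term : T3
per-discipline verdicts: ordered ✗ | linear ✓ | affine ✓ | relevant ✓ | unrestricted ✓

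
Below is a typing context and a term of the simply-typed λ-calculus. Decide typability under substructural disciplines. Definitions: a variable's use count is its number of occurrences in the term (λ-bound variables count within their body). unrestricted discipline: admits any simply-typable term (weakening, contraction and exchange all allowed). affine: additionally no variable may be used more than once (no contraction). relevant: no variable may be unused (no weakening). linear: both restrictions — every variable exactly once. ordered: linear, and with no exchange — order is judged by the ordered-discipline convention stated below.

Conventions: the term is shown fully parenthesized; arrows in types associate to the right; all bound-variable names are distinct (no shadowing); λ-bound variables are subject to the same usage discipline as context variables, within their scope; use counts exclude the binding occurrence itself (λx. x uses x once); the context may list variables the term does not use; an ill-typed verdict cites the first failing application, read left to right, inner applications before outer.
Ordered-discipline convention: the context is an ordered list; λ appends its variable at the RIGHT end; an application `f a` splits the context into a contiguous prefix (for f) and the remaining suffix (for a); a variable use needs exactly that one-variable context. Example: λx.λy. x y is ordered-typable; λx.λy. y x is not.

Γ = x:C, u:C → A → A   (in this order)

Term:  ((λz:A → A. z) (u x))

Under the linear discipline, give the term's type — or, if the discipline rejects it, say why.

term : A → A
use counts: x=1; u=1; z (bound)=1
uses in reading order: z, u, x
typing: the term checks, with type A → A
across the five disciplines: ordered ✗ | linear ✓ | affine ✓ | relevant ✓ | unrestricted ✓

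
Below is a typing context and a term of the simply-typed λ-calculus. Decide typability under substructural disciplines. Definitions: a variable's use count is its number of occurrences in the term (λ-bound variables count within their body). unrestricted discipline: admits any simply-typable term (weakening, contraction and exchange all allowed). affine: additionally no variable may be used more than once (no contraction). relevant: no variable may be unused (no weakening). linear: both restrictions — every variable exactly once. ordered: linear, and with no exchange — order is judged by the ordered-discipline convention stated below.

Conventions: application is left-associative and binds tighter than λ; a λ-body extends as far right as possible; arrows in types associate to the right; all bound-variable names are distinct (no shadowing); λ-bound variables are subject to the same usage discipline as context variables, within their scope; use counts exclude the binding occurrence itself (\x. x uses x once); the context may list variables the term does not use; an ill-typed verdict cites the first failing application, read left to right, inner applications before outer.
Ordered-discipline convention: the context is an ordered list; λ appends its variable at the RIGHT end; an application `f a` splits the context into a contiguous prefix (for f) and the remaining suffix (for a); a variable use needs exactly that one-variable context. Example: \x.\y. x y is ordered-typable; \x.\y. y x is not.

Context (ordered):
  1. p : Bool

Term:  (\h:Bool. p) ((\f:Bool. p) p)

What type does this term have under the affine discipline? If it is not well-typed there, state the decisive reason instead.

not well-typed under affine — uses contraction: p ×3
counts: p=3; h (bound)=0; f (bound)=0
use order (left to right): p, p, p
typing: ✓ — Bool
summary: ordered ✗ | linear ✗ | affine ✗ | relevant ✗ | unrestricted ✓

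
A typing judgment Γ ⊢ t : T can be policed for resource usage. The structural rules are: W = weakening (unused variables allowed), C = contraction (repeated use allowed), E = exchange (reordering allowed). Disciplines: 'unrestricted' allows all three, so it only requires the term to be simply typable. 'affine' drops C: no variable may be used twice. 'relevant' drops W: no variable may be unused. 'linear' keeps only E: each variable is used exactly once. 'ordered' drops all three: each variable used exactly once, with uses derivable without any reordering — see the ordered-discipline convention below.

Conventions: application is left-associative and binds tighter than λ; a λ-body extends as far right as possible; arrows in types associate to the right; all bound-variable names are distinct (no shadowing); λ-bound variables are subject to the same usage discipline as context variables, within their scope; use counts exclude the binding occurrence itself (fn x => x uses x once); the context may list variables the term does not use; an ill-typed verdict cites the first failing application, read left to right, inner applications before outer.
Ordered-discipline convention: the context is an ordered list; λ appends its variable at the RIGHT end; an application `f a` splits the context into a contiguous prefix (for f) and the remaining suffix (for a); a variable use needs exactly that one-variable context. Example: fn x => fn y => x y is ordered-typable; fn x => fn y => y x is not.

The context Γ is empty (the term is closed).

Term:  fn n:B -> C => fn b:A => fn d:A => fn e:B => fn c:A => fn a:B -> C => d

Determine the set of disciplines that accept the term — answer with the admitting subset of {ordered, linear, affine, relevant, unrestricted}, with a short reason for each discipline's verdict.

admitting disciplines: affine, unrestricted
counts: n (λ-bound) ×0, b (λ-bound) ×0, d (λ-bound) ×1, e (λ-bound) ×0, c (λ-bound) ×0, a (λ-bound) ×0
uses in reading order: d
typing: the term checks, with type (B -> C) -> A -> A -> B -> A -> (B -> C) -> A
ordered ✗ (n, b, e, c, a never used (weakening))
linear ✗ (n, b, e, c, a never used (weakening))
affine ✓ (none of n, b, d, e, c, a used more than once)
relevant ✗ (n, b, e, c, a never used (weakening))
unrestricted ✓ (typability at (B -> C) -> A -> A -> B -> A -> (B -> C) -> A is all that's needed)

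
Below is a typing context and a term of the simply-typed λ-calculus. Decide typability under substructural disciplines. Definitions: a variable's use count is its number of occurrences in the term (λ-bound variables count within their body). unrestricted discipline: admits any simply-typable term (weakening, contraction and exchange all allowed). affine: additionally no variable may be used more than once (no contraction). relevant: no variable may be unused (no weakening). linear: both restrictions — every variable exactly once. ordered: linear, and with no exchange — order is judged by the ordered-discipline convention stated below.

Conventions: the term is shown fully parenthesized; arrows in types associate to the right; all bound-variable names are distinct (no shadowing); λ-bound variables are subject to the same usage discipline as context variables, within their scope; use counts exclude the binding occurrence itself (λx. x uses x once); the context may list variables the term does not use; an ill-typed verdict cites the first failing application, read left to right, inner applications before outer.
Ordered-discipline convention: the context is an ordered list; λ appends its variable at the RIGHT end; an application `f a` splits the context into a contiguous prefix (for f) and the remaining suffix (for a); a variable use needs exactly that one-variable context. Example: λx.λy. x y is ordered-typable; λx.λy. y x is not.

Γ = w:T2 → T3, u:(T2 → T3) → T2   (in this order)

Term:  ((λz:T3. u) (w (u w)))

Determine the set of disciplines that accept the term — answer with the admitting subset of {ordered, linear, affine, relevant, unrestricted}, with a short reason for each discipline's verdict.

admitting disciplines: unrestricted
counts: w=2; u=2; z (λ-bound)=0
left-to-right use order: u, w, u, w
typing: the term checks, with type (T2 → T3) → T2
ordered: ✗, w ×2, u ×2 used more than once (contraction); needs weakening: z unused
linear: ✗, w ×2, u ×2 used more than once (contraction); needs weakening: z unused
affine: ✗, w ×2, u ×2 used more than once (contraction)
relevant: ✗, needs weakening: z unused
unrestricted: ✓, typability at (T2 → T3) → T2 is all that's needed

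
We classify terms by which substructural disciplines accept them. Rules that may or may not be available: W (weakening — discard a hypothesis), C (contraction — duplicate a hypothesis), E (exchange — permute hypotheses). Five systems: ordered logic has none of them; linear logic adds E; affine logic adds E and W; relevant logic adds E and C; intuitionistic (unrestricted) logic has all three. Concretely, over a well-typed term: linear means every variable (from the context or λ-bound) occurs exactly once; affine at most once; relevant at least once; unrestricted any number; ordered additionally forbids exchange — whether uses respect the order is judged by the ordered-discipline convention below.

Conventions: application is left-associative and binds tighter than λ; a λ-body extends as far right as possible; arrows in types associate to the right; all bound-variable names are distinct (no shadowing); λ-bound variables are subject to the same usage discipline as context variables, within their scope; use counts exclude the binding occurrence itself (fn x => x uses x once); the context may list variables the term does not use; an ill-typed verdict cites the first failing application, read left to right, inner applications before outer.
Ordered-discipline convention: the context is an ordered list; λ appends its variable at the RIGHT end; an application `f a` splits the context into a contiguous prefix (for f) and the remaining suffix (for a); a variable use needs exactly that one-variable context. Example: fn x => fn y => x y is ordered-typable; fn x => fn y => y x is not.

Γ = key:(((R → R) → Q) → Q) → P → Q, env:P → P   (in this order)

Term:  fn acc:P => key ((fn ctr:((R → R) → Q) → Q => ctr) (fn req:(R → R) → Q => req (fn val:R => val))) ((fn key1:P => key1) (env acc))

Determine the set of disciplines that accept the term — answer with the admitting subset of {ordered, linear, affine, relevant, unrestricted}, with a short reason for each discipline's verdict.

admitted in: ordered, linear, affine, relevant, unrestricted
usage: key: 1×, env: 1×, acc (bound): 1×, ctr (bound): 1×, req (bound): 1×, val (bound): 1×, key1 (bound): 1×
left-to-right use order: key, ctr, req, val, key1, env, acc
typing: ✓ — P → Q
ordered ✓ (key, env, acc, ctr, req, val, key1: once each, no exchange needed)
linear ✓ (exactly-once usage across key, env, acc, ctr, req, val, key1)
affine ✓ (at most one use each (key, env, acc, ctr, req, val, key1))
relevant ✓ (at least one use each (key, env, acc, ctr, req, val, key1))
unrestricted ✓ (simply typable at P → Q; W, C, E all held)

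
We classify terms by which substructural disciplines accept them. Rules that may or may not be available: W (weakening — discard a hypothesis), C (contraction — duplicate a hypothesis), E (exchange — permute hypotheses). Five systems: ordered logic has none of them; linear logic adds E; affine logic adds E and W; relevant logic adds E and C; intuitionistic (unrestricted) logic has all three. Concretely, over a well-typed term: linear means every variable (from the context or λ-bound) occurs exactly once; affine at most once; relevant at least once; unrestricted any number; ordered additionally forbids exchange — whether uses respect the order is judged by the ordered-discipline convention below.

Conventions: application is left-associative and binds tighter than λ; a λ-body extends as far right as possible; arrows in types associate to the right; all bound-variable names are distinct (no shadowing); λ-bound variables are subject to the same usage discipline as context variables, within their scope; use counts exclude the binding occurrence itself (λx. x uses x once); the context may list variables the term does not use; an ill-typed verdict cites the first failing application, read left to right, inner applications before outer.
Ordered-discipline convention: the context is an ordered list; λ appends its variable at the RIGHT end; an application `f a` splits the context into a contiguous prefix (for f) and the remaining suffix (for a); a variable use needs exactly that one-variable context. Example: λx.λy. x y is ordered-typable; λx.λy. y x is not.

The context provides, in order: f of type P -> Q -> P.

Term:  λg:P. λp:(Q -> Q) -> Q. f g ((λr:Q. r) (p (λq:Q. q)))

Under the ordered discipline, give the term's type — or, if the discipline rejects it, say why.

term : P -> ((Q -> Q) -> Q) -> P
usage: f=1, g (bound)=1, p (bound)=1, r (bound)=1, q (bound)=1
order of uses: f, g, r, p, q
typing: ✓ — P -> ((Q -> Q) -> Q) -> P
per-discipline verdicts: ordered ✓ | linear ✓ | affine ✓ | relevant ✓ | unrestricted ✓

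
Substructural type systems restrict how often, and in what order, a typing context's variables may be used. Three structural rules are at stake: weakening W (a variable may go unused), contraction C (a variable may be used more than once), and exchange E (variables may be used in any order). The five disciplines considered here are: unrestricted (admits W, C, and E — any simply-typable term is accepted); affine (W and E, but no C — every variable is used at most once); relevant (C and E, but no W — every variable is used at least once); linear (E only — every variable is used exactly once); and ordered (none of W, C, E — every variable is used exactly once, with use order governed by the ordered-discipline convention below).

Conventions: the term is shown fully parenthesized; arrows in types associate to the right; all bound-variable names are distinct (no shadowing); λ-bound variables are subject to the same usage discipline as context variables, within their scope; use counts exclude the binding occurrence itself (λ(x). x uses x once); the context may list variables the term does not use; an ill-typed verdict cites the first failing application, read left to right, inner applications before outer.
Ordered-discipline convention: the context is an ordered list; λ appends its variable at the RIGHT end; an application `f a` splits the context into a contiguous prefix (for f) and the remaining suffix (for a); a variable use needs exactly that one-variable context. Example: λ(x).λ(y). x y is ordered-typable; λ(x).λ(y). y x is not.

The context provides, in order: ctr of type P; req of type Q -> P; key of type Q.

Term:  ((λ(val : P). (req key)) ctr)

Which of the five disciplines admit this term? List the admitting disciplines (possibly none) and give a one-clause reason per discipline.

admitting disciplines: affine, unrestricted
use counts: ctr=1; req=1; key=1; val (bound)=0
order of uses: req, key, ctr
typing: the term checks, with type P
ordered: ✗, val left unused
linear: ✗, val left unused
affine: ✓, none of ctr, req, key, val used more than once
relevant: ✗, val left unused
unrestricted: ✓, typability at P is all that's needed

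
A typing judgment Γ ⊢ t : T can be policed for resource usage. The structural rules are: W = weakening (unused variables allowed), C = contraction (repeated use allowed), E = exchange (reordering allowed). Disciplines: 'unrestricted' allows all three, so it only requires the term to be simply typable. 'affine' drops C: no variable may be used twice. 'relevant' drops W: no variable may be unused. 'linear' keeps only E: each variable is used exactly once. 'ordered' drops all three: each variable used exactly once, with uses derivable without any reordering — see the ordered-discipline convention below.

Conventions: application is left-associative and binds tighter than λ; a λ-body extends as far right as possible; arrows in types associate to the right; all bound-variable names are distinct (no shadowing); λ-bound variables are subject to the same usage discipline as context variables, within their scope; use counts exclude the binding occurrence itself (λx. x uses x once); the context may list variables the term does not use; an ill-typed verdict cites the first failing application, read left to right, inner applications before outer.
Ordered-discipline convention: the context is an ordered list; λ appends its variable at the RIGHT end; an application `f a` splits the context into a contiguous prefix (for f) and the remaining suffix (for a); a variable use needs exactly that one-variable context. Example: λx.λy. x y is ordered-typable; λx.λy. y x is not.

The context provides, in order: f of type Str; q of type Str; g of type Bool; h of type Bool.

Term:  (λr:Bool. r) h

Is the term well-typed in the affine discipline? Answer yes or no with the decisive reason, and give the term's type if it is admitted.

yes — none of f, q, g, h, r used more than once; term : Bool
use counts: f: 0×; q: 0×; g: 0×; h: 1×; r (λ-bound): 1×
left-to-right use order: r, h
typing: ✓ — Bool
summary: ordered ✗ | linear ✗ | affine ✓ | relevant ✗ | unrestricted ✓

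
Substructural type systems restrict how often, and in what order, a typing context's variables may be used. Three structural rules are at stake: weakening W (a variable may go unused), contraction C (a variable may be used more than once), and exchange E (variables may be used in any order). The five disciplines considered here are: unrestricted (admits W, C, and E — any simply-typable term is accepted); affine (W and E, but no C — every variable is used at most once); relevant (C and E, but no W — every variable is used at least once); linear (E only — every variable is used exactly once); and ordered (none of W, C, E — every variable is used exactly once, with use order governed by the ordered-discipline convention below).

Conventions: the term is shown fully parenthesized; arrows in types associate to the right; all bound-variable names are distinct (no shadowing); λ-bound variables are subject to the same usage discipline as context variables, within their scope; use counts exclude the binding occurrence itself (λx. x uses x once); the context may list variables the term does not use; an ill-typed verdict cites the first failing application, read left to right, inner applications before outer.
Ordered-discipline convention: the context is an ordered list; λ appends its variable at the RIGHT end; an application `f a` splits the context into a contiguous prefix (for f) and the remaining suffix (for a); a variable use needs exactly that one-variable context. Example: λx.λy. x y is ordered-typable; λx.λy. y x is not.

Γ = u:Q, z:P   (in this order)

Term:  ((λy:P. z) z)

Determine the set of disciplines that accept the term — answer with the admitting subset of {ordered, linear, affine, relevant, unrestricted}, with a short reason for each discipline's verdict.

accepted by: unrestricted
use counts: u ×0, z ×2, y (λ-bound) ×0
order of uses: z, z
typing: well-typed at P
ordered ✗ (needs contraction — z ×2; needs weakening: u, y unused)
linear ✗ (needs contraction — z ×2; needs weakening: u, y unused)
affine ✗ (needs contraction — z ×2)
relevant ✗ (needs weakening: u, y unused)
unrestricted ✓ (typability at P is all that's needed)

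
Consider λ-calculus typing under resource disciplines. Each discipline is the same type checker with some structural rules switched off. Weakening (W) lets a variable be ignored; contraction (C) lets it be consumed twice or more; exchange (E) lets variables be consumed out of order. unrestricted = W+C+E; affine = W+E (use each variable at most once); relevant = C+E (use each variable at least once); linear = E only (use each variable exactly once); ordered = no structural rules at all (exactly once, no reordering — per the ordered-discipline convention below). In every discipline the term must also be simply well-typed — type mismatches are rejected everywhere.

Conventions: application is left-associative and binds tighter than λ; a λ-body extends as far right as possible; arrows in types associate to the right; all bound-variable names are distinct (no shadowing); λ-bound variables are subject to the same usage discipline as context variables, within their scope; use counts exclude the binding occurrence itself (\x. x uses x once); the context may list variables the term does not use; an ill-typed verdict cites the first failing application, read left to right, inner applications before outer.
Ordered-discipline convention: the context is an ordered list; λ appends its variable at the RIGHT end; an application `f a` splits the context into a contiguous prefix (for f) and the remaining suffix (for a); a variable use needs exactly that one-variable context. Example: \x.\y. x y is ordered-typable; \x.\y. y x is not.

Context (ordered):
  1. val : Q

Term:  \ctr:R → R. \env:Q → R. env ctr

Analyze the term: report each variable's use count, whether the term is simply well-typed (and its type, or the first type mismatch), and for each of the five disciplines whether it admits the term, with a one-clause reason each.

counts: val ×0, ctr (bound) ×1, env (bound) ×1
use order (left to right): env, ctr
typing: ill-typed: an argument R → R mismatches the expected Q
ordered: ✗, fails simple typing
linear: ✗, a type mismatch blocks all five
affine: ✗, the type mismatch rejects it
relevant: ✗, not simply typable
unrestricted: ✗, fails simple typing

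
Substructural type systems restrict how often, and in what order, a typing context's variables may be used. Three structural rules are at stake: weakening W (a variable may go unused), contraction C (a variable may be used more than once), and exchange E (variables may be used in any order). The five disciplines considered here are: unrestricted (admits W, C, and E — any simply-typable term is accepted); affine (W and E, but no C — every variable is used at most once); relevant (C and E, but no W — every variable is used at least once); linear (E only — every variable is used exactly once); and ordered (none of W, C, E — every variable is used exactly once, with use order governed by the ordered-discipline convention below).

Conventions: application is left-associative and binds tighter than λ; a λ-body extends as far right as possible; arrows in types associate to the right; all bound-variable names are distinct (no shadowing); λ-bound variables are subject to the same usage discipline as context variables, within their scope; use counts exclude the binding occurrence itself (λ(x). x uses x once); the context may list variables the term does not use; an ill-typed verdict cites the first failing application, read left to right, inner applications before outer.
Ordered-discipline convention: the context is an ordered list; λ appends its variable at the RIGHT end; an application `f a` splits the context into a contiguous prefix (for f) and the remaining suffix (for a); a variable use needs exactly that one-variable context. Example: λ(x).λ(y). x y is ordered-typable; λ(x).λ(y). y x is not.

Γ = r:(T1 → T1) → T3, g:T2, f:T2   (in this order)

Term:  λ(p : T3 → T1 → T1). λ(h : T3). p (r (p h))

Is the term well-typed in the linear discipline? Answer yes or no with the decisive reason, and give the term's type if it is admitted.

no — repeated use of p ×2; needs weakening: g, f unused
use counts: r ×1; g ×0; f ×0; p (λ-bound) ×2; h (λ-bound) ×1
uses in reading order: p, r, p, h
typing: ✓ — (T3 → T1 → T1) → T3 → T1 → T1
per-discipline verdicts: ordered ✗; linear ✗; affine ✗; relevant ✗; unrestricted ✓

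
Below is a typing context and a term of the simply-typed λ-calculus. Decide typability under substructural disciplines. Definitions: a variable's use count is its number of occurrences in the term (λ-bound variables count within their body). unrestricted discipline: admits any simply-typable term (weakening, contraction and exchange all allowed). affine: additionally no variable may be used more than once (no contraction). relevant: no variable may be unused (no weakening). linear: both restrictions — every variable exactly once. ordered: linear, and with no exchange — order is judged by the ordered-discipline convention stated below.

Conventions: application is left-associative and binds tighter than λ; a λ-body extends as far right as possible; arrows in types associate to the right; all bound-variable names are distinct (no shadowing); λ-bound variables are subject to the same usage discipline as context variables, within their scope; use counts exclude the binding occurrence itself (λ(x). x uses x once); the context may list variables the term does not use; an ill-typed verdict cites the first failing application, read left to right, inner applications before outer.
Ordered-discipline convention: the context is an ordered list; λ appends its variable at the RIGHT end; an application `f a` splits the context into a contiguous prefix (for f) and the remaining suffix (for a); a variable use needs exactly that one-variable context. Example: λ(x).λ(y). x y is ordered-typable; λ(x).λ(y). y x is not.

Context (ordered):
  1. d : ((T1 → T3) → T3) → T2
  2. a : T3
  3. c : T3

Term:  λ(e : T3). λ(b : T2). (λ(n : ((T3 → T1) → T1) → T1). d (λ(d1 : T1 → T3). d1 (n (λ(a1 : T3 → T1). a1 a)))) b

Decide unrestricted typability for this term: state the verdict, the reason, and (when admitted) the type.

no — not simply typable
usage: d: 1×, a: 1×, c: 0×, e [bound]: 0×, b [bound]: 1×, n [bound]: 1×, d1 [bound]: 1×, a1 [bound]: 1×
order of uses: d, d1, n, a1, a, b
typing: ill-typed: argument of type T2 where ((T3 → T1) → T1) → T1 is required
per-discipline verdicts: ordered ✗; linear ✗; affine ✗; relevant ✗; unrestricted ✗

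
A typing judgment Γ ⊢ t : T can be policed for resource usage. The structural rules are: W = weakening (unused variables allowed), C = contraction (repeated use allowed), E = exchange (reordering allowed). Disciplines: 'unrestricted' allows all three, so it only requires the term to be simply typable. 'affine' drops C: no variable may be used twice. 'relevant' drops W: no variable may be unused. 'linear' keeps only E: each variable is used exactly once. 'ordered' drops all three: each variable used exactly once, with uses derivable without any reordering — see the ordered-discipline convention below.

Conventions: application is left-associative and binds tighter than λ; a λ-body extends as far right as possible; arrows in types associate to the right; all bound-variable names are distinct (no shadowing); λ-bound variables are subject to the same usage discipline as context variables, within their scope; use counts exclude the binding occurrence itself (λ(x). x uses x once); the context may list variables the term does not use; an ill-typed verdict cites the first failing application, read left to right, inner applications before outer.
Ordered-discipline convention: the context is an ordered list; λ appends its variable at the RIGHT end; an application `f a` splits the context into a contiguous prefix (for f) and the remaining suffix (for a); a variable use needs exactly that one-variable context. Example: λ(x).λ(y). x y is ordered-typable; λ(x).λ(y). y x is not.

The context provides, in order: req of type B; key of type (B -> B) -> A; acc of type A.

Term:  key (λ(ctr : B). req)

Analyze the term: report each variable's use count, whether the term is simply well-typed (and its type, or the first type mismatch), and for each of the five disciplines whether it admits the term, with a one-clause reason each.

counts: req: 1×, key: 1×, acc: 0×, ctr [bound]: 0×
uses in reading order: key, req
typing: ✓ — A
ordered ✗ (acc, ctr left unused)
linear ✗ (acc, ctr left unused)
affine ✓ (none of req, key, acc, ctr used more than once)
relevant ✗ (acc, ctr left unused)
unrestricted ✓ (type-checks (A) and nothing is barred)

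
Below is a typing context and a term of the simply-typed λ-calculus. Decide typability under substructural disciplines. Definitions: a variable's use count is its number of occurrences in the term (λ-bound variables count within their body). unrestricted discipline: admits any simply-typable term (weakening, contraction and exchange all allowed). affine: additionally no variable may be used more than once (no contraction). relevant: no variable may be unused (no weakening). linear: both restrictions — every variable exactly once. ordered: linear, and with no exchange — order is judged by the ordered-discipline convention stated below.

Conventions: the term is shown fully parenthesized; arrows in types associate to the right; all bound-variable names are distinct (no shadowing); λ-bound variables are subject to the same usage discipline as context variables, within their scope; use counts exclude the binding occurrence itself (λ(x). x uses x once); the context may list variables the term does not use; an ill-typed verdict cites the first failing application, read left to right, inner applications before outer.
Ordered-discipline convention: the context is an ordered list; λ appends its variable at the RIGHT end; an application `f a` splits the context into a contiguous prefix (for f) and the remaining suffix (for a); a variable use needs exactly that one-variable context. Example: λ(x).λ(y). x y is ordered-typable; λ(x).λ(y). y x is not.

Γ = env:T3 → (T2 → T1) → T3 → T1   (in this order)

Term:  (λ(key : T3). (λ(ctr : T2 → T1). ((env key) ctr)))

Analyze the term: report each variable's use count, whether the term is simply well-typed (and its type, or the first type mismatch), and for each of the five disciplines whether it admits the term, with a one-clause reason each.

use counts: env: 1; key [bound]: 1; ctr [bound]: 1
use order (left to right): env, key, ctr
typing: the term checks, with type T3 → (T2 → T1) → T3 → T1
ordered: ✓, single-use (env, key, ctr), ordered derivation ok
linear: ✓, exactly-once usage across env, key, ctr
affine: ✓, env, key, ctr: no repeats, contraction unneeded
relevant: ✓, none of env, key, ctr goes unused
unrestricted: ✓, well-typed at T3 → (T2 → T1) → T3 → T1; no restrictions here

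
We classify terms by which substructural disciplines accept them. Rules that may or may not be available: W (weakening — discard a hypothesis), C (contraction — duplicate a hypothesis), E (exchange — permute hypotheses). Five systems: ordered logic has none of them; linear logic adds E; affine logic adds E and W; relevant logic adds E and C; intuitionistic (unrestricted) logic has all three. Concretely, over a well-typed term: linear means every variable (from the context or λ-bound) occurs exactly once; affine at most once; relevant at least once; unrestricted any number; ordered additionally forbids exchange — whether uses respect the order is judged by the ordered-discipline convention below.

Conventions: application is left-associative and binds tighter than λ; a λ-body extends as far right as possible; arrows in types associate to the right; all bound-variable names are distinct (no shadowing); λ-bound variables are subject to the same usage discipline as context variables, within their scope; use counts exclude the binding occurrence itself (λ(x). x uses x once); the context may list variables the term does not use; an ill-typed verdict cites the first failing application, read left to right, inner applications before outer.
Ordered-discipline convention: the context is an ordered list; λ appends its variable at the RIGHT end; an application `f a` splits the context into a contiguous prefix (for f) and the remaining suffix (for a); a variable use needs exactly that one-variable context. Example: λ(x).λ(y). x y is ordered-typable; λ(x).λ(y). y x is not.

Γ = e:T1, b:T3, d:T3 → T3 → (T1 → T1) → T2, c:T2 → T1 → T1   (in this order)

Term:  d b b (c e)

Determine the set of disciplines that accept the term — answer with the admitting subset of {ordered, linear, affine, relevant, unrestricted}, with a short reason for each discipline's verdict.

admitting disciplines: none
variable uses: e: 1×; b: 2×; d: 1×; c: 1×
left-to-right use order: d, b, b, c, e
typing: ill-typed: an application expects T2 but receives T1
ordered: ✗ — fails simple typing
linear: ✗ — a type mismatch blocks all five
affine: ✗ — the type mismatch rejects it
relevant: ✗ — not simply typable
unrestricted: ✗ — fails simple typing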